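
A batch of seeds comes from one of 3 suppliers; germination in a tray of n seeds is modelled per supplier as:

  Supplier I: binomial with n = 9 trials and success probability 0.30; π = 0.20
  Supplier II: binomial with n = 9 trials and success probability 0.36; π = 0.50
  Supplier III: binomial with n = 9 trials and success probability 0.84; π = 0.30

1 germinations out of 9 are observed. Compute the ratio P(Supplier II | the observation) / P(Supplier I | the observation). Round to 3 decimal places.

The posterior odds equal the prior odds times the likelihood ratio: (π_i/π_j)·(f_i(x)/f_j(x)).
Component likelihoods at x = 1 germinations out of 9:
  f_I = 0.15565
  f_II = 0.0911979
  f_III = 3.247e-06
Odds = (0.50/0.20) × (0.0911979/0.15565) = 2.5 × 0.585918 ≈ 1.465

1.465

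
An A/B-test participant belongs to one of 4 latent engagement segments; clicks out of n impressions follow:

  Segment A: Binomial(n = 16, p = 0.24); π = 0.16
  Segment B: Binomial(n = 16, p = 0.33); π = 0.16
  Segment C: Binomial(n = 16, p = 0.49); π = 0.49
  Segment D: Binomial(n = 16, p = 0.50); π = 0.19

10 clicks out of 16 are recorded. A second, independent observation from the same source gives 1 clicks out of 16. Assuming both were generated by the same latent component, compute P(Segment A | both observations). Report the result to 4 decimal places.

By Bayes' theorem, P(k | x) = P(Z=k) f_k(x) / Σ_j P(Z=j) f_j(x).
Since both observations come from the same component, the likelihood for component k is f_k(x₁)·f_k(x₂).
  f_A = [C(16,10)·0.24^10·0.76^6 = 8008·6.34034e-07·0.1927 = 0.000978404] × [0.0625943] = 6.12425e-05
  f_B = [C(16,10)·0.33^10·0.67^6 = 8008·1.53158e-05·0.0904584 = 0.0110946] × [0.0129944] = 0.000144168
  f_C = [C(16,10)·0.49^10·0.51^6 = 8008·0.000797923·0.0175963 = 0.112436] × [0.00032201] = 3.62055e-05
  f_D = [C(16,10)·0.50^10·0.50^6 = 8008·0.000976562·0.015625 = 0.122192] × [0.000244141] = 2.98321e-05
Multiply by the mixture weights:
  P(Z=A)·f_A = 0.16 × 6.12425e-05 = 9.79881e-06
  P(Z=B)·f_B = 0.16 × 0.000144168 = 2.30668e-05
  P(Z=C)·f_C = 0.49 × 3.62055e-05 = 1.77407e-05
  P(Z=D)·f_D = 0.19 × 2.98321e-05 = 5.6681e-06
Evidence: 9.79881e-06 + 2.30668e-05 + 1.77407e-05 + 5.6681e-06 = 5.62745e-05
P(Segment A | data) ≈ 0.1741

0.1741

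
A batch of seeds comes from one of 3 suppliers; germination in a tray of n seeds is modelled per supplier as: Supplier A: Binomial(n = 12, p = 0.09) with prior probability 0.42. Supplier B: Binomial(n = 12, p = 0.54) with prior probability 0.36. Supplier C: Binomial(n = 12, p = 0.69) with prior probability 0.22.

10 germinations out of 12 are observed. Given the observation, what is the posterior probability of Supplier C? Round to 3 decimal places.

0.763

Posterior ∝ prior × likelihood, so P(k | x) ∝ P(Z=k) f_k(x); normalise over all components.
Evaluate each component's likelihood at the observed value:
  p_A = 1.90569e-09
  p_B = 0.029444
  p_C = 0.155152
Prior × likelihood for each component:
  P(Z=A)·p_A = 0.42 × 1.90569e-09 = 8.00389e-10
  P(Z=B)·p_B = 0.36 × 0.029444 = 0.0105998
  P(Z=C)·p_C = 0.22 × 0.155152 = 0.0341335
Sum: 8.00389e-10 + 0.0105998 + 0.0341335 = 0.0447334
Responsibility of Supplier C: 0.0341335 / 0.0447334 ≈ 0.763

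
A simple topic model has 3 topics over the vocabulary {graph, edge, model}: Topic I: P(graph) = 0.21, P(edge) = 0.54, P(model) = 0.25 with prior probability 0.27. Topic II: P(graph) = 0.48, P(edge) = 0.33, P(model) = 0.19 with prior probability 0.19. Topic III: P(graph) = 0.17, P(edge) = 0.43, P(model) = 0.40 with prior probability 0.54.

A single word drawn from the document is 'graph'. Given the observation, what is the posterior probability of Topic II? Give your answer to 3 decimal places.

By Bayes' theorem, P(k | x) = P(Z=k) f_k(x) / Σ_j P(Z=j) f_j(x).
Evaluate each component's likelihood at the observed value:
  p_I = P(graph | comp) = 0.21
  p_II = P(graph | comp) = 0.48
  p_III = P(graph | comp) = 0.17
Weight by the priors:
  P(Z=I)·p_I = 0.27 × 0.21 = 0.0567
  P(Z=II)·p_II = 0.19 × 0.48 = 0.0912
  P(Z=III)·p_III = 0.54 × 0.17 = 0.0918
Sum: 0.0567 + 0.0912 + 0.0918 = 0.2397
So the posterior for Topic II is 0.0912 / 0.2397 ≈ 0.380.

0.380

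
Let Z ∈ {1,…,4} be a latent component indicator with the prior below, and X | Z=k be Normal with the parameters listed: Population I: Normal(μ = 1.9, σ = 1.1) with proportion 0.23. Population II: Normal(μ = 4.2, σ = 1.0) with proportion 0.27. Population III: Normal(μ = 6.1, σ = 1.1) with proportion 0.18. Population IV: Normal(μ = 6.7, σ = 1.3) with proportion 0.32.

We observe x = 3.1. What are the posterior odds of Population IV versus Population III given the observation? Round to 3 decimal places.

1.340

Posterior odds = (P(Z=i) f_i(x)) / (P(Z=j) f_j(x)); the normalising sum cancels.
Evaluate each component's likelihood at the observed value:
  L_I = 0.20003
  L_II = 0.217852
  L_III = 0.00879777
  L_IV = 0.0066335
Posterior odds = (P(Z=IV)·L_IV) / (P(Z=III)·L_III) = (0.32·0.0066335) / (0.18·0.00879777) = 0.00212272 / 0.0015836 ≈ 1.340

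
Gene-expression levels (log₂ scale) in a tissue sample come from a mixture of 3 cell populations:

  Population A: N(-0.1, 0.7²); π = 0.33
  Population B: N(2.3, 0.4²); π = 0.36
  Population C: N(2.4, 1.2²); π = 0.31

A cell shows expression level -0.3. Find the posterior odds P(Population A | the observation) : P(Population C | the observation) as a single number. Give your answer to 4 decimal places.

The posterior odds equal the prior odds times the likelihood ratio: (π_i/π_j)·(f_i(x)/f_j(x)).
Evaluate each component's likelihood at the observed value:
  L_A = (1/(0.7·√(2π)))·exp(−(-0.3−-0.1)²/(2·0.7²)) = 0.569918·exp(-0.04082) = 0.547124
  L_B = (1/(0.4·√(2π)))·exp(−(-0.3−2.3)²/(2·0.4²)) = 0.997356·exp(-21.12500) = 6.67389e-10
  L_C = (1/(1.2·√(2π)))·exp(−(-0.3−2.4)²/(2·1.2²)) = 0.332452·exp(-2.53125) = 0.0264497
Posterior odds = (π_A·L_A) / (π_C·L_C) = (0.33·0.547124) / (0.31·0.0264497) = 0.180551 / 0.00819941 ≈ 22.0200

22.0200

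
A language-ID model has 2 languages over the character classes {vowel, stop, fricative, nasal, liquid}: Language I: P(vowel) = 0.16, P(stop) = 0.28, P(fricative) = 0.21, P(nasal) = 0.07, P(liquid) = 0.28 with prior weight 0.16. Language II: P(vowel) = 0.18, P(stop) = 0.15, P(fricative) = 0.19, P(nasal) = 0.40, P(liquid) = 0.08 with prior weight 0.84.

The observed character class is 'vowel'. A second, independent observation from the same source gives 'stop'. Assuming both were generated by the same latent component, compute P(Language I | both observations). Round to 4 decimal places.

0.2402

Posterior ∝ prior × likelihood, so P(k | x) ∝ π_k f_k(x); normalise over all components.
Since both observations come from the same component, the likelihood for component k is f_k(x₁)·f_k(x₂).
  p_I = [P(vowel | comp) = 0.16] × [0.28] = 0.0448
  p_II = [P(vowel | comp) = 0.18] × [0.15] = 0.027
Multiply by the mixture weights:
  π_I·p_I = 0.16 × 0.0448 = 0.007168
  π_II·p_II = 0.84 × 0.027 = 0.02268
Normaliser: 0.007168 + 0.02268 = 0.029848
P(Language I | x₁, x₂) = 0.007168 / 0.029848 ≈ 0.2402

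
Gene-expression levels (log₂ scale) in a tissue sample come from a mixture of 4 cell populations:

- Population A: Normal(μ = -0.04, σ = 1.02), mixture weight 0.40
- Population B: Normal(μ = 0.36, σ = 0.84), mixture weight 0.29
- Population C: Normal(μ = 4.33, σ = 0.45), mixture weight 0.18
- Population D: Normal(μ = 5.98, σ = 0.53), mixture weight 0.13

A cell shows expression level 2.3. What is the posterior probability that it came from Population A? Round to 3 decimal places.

0.540

The responsibility of component k is π_k f_k(x) divided by Σ_j π_j f_j(x).
Component likelihoods at x = 2.3:
  f_A = (1/(1.02·√(2π)))·exp(−(2.3−-0.04)²/(2·1.02²)) = 0.391120·exp(-2.63149) = 0.0281494
  f_B = (1/(0.84·√(2π)))·exp(−(2.3−0.36)²/(2·0.84²)) = 0.474931·exp(-2.66695) = 0.0329905
  f_C = (1/(0.45·√(2π)))·exp(−(2.3−4.33)²/(2·0.45²)) = 0.886538·exp(-10.17506) = 3.3785e-05
  f_D = (1/(0.53·√(2π)))·exp(−(2.3−5.98)²/(2·0.53²)) = 0.752721·exp(-24.10538) = 2.55742e-11
Prior × likelihood for each component:
  π_A·f_A = 0.40 × 0.0281494 = 0.0112598
  π_B·f_B = 0.29 × 0.0329905 = 0.00956725
  π_C·f_C = 0.18 × 3.3785e-05 = 6.08131e-06
  π_D·f_D = 0.13 × 2.55742e-11 = 3.32465e-12
Sum: 0.0112598 + 0.00956725 + 6.08131e-06 + 3.32465e-12 = 0.0208331
P(Population A | x) ≈ 0.540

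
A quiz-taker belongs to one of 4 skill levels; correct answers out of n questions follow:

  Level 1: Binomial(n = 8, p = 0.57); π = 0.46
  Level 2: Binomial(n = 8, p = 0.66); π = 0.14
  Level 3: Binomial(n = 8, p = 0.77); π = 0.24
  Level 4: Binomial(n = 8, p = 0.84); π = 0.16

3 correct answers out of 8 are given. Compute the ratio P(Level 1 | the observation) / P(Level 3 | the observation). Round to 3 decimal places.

17.758

Only the two components matter; the odds are (P(Z=i) f_i(x)) / (P(Z=j) f_j(x)).
Binomial probabilities:
  L_1 = C(8,3)·0.57^3·0.43^5 = 56·0.185193·0.0147008 = 0.15246
  L_2 = C(8,3)·0.66^3·0.34^5 = 56·0.287496·0.00454354 = 0.07315
  L_3 = C(8,3)·0.77^3·0.23^5 = 56·0.456533·0.000643634 = 0.0164551
  L_4 = C(8,3)·0.84^3·0.16^5 = 56·0.592704·0.000104858 = 0.00348037
0.0701314 / 0.00394921 ≈ 17.758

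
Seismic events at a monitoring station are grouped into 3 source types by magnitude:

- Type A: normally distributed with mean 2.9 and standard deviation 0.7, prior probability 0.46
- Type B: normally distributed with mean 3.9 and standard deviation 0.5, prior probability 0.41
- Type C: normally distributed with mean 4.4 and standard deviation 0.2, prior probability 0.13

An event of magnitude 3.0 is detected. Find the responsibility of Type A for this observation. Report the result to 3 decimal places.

0.800

The responsibility of component k is w_k f_k(x) divided by Σ_j w_j f_j(x).
Evaluate each component's likelihood at the observed value:
  L_A = (1/(0.7·√(2π)))·exp(−(3.0−2.9)²/(2·0.7²)) = 0.569918·exp(-0.01020) = 0.564132
  L_B = (1/(0.5·√(2π)))·exp(−(3.0−3.9)²/(2·0.5²)) = 0.797885·exp(-1.62000) = 0.1579
  L_C = (1/(0.2·√(2π)))·exp(−(3.0−4.4)²/(2·0.2²)) = 1.994711·exp(-24.50000) = 4.56736e-11
Unnormalised posteriors:
  w_A·L_A = 0.46 × 0.564132 = 0.259501
  w_B·L_B = 0.41 × 0.1579 = 0.0647391
  w_C·L_C = 0.13 × 4.56736e-11 = 5.93757e-12
Normaliser: 0.259501 + 0.0647391 + 5.93757e-12 = 0.32424
P(Type A | 3.0) = 0.259501 / 0.32424 ≈ 0.800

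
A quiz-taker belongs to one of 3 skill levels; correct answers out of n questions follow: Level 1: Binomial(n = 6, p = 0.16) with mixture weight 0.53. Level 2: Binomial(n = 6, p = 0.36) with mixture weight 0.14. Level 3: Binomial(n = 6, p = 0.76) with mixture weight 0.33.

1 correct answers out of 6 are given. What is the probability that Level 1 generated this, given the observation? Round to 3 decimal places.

The responsibility of component k is π_k f_k(x) divided by Σ_j π_j f_j(x).
Component likelihoods at x = 1 correct answers out of 6:
  L_1 = C(6,1)·0.16^1·0.84^5 = 6·0.16·0.418212 = 0.401483
  L_2 = C(6,1)·0.36^1·0.64^5 = 6·0.36·0.107374 = 0.231928
  L_3 = C(6,1)·0.76^1·0.24^5 = 6·0.76·0.000796262 = 0.00363096
Unnormalised posteriors:
  π_1·L_1 = 0.53 × 0.401483 = 0.212786
  π_2·L_2 = 0.14 × 0.231928 = 0.03247
  π_3·L_3 = 0.33 × 0.00363096 = 0.00119822
Evidence: 0.212786 + 0.03247 + 0.00119822 = 0.246454
Responsibility of Level 1: 0.212786 / 0.246454 ≈ 0.863

0.863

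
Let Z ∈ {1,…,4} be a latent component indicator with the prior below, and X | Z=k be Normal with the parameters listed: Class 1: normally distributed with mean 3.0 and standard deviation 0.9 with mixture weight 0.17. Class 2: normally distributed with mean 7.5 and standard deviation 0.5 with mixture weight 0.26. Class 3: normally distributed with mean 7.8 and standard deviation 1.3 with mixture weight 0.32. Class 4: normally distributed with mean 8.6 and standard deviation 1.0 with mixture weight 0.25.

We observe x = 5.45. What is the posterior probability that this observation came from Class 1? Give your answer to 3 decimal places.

0.085

The responsibility of component k is w_k f_k(x) divided by Σ_j w_j f_j(x).
Component likelihoods at x = 5.45:
  f_1 = (1/(0.9·√(2π)))·exp(−(5.45−3.0)²/(2·0.9²)) = 0.443269·exp(-3.70525) = 0.0109018
  f_2 = (1/(0.5·√(2π)))·exp(−(5.45−7.5)²/(2·0.5²)) = 0.797885·exp(-8.40500) = 0.000178523
  f_3 = (1/(1.3·√(2π)))·exp(−(5.45−7.8)²/(2·1.3²)) = 0.306879·exp(-1.63388) = 0.059894
  f_4 = (1/(1.0·√(2π)))·exp(−(5.45−8.6)²/(2·1.0²)) = 0.398942·exp(-4.96125) = 0.00279426
Multiply by the mixture weights:
  w_1·f_1 = 0.17 × 0.0109018 = 0.00185331
  w_2·f_2 = 0.26 × 0.000178523 = 4.64161e-05
  w_3·f_3 = 0.32 × 0.059894 = 0.0191661
  w_4·f_4 = 0.25 × 0.00279426 = 0.000698565
Marginal: 0.00185331 + 4.64161e-05 + 0.0191661 + 0.000698565 = 0.0217644
Responsibility of Class 1: 0.00185331 / 0.0217644 ≈ 0.085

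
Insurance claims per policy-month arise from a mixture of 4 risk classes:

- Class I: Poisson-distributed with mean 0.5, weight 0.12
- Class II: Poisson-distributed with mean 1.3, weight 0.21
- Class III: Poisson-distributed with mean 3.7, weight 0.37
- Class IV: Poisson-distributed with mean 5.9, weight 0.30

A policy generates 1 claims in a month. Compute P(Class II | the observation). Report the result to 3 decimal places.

0.498

P(component k | x) = π_k·f_k(x) / marginal(x), where marginal(x) = Σ_j π_j·f_j(x).
Component likelihoods at x = 1 claims:
  L_I = e^(−0.5)·0.5^1/1! = 0.303265
  L_II = e^(−1.3)·1.3^1/1! = 0.354291
  L_III = e^(−3.7)·3.7^1/1! = 0.091477
  L_IV = e^(−5.9)·5.9^1/1! = 0.0161627
Unnormalised posteriors:
  π_I·L_I = 0.12 × 0.303265 = 0.0363918
  π_II·L_II = 0.21 × 0.354291 = 0.0744012
  π_III·L_III = 0.37 × 0.091477 = 0.0338465
  π_IV·L_IV = 0.30 × 0.0161627 = 0.00484882
Evidence: 0.0363918 + 0.0744012 + 0.0338465 + 0.00484882 = 0.149488
So the posterior for Class II is 0.0744012 / 0.149488 ≈ 0.498.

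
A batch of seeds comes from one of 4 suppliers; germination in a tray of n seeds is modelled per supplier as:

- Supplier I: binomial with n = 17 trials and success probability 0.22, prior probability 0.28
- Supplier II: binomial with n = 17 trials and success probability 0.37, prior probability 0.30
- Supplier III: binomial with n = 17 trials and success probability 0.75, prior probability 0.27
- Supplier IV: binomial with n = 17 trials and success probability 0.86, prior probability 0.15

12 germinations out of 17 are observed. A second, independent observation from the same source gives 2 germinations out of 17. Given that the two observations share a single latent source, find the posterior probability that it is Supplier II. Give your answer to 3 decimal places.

The responsibility of component k is P(Z=k) f_k(x) divided by Σ_j P(Z=j) f_j(x).
Since both observations come from the same component, the likelihood for component k is f_k(x₁)·f_k(x₂).
  f_I = [C(17,12)·0.22^12·0.78^5 = 6188·1.2855e-08·0.288717 = 2.29665e-05] × [0.158418] = 3.6383e-06
  f_II = [C(17,12)·0.37^12·0.63^5 = 6188·6.58295e-06·0.0992437 = 0.00404272] × [0.0181991] = 7.3574e-05
  f_III = [C(17,12)·0.75^12·0.25^5 = 6188·0.0316764·0.000976562 = 0.191419] × [7.12462e-08] = 1.36379e-08
  f_IV = [C(17,12)·0.86^12·0.14^5 = 6188·0.163675·5.37824e-05 = 0.0544718] × [1.56479e-11] = 8.5237e-13
Prior × likelihood for each component:
  P(Z=I)·f_I = 0.28 × 3.6383e-06 = 1.01872e-06
  P(Z=II)·f_II = 0.30 × 7.3574e-05 = 2.20722e-05
  P(Z=III)·f_III = 0.27 × 1.36379e-08 = 3.68223e-09
  P(Z=IV)·f_IV = 0.15 × 8.5237e-13 = 1.27856e-13
Denominator: 1.01872e-06 + 2.20722e-05 + 3.68223e-09 + 1.27856e-13 = 2.30946e-05
So the posterior for Supplier II is 2.20722e-05 / 2.30946e-05 ≈ 0.956.

0.956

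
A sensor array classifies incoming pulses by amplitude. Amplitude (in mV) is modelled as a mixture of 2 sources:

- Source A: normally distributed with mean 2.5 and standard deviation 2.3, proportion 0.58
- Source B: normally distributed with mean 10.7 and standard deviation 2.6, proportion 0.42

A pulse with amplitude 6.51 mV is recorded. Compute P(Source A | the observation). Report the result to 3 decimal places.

0.556

P(component k | x) = π_k·f_k(x) / marginal(x), where marginal(x) = Σ_j π_j·f_j(x).
Evaluate each component's likelihood at the observed value:
  L_A = (1/(2.3·√(2π)))·exp(−(6.51−2.5)²/(2·2.3²)) = 0.173453·exp(-1.51986) = 0.0379416
  L_B = (1/(2.6·√(2π)))·exp(−(6.51−10.7)²/(2·2.6²)) = 0.153439·exp(-1.29853) = 0.0418787
Unnormalised posteriors:
  π_A·L_A = 0.58 × 0.0379416 = 0.0220062
  π_B·L_B = 0.42 × 0.0418787 = 0.0175891
Normaliser: 0.0220062 + 0.0175891 = 0.0395952
So the posterior for Source A is 0.0220062 / 0.0395952 ≈ 0.556.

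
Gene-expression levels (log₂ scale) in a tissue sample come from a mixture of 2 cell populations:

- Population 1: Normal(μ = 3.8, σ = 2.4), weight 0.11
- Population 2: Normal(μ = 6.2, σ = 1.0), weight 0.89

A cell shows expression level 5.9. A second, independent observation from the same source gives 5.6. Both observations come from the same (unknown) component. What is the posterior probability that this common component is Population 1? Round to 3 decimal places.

P(component k | x) = π_k·f_k(x) / marginal(x), where marginal(x) = Σ_j π_j·f_j(x).
Since both observations come from the same component, the likelihood for component k is f_k(x₁)·f_k(x₂).
  f_1 = [0.113356] × [0.125474] = 0.0142233
  f_2 = [0.381388] × [0.333225] = 0.127088
Prior × likelihood for each component:
  π_1·f_1 = 0.11 × 0.0142233 = 0.00156456
  π_2·f_2 = 0.89 × 0.127088 = 0.113108
Evidence: 0.00156456 + 0.113108 = 0.114673
So the posterior for Population 1 is 0.00156456 / 0.114673 ≈ 0.014.

0.014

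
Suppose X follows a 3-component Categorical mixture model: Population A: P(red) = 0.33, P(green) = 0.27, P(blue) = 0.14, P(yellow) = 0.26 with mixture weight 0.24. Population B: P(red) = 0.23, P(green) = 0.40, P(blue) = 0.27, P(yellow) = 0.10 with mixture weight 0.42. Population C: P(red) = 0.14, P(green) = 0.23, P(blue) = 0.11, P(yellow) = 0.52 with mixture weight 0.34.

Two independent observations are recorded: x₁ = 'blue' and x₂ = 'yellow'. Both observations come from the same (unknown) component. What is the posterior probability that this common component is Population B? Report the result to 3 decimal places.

Apply Bayes' rule: the posterior for each component is proportional to its prior times its likelihood at x.
Since both observations come from the same component, the likelihood for component k is f_k(x₁)·f_k(x₂).
  L_A = [P(blue | comp) = 0.14] × [0.26] = 0.0364
  L_B = [P(blue | comp) = 0.27] × [0.1] = 0.027
  L_C = [P(blue | comp) = 0.11] × [0.52] = 0.0572
Weight by the priors:
  w_A·L_A = 0.24 × 0.0364 = 0.008736
  w_B·L_B = 0.42 × 0.027 = 0.01134
  w_C·L_C = 0.34 × 0.0572 = 0.019448
Evidence: 0.008736 + 0.01134 + 0.019448 = 0.039524
Responsibility of Population B: 0.01134 / 0.039524 ≈ 0.287

0.287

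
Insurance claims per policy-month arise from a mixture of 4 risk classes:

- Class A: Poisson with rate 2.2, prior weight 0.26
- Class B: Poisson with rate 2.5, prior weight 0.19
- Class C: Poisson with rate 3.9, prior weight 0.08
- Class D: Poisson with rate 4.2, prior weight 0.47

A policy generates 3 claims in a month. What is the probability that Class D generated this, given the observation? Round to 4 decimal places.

The responsibility of component k is π_k f_k(x) divided by Σ_j π_j f_j(x).
Poisson probabilities:
  L_A = 0.196639
  L_B = 0.213763
  L_C = 0.200122
  L_D = 0.185165
Prior × likelihood for each component:
  π_A·L_A = 0.26 × 0.196639 = 0.0511261
  π_B·L_B = 0.19 × 0.213763 = 0.040615
  π_C·L_C = 0.08 × 0.200122 = 0.0160097
  π_D·L_D = 0.47 × 0.185165 = 0.0870277
Normaliser: 0.0511261 + 0.040615 + 0.0160097 + 0.0870277 = 0.194778
P(Class D | the observation) ≈ 0.4468

0.4468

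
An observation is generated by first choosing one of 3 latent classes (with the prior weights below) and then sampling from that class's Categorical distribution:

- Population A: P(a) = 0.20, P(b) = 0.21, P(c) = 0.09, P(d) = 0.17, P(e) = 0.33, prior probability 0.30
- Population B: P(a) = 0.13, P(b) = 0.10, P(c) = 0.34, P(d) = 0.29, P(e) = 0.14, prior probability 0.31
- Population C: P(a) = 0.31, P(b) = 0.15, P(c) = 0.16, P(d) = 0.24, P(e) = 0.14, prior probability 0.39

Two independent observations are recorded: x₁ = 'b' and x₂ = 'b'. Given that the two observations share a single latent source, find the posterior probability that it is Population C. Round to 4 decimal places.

0.3495

Posterior ∝ prior × likelihood, so P(k | x) ∝ w_k f_k(x); normalise over all components.
Since both observations come from the same component, the likelihood for component k is f_k(x₁)·f_k(x₂).
  p_A = [P(b | comp) = 0.21] × [0.21] = 0.0441
  p_B = [P(b | comp) = 0.10] × [0.1] = 0.01
  p_C = [P(b | comp) = 0.15] × [0.15] = 0.0225
Unnormalised posteriors:
  w_A·p_A = 0.30 × 0.0441 = 0.01323
  w_B·p_B = 0.31 × 0.01 = 0.0031
  w_C·p_C = 0.39 × 0.0225 = 0.008775
Marginal: 0.01323 + 0.0031 + 0.008775 = 0.025105
Responsibility of Population C: 0.008775 / 0.025105 ≈ 0.3495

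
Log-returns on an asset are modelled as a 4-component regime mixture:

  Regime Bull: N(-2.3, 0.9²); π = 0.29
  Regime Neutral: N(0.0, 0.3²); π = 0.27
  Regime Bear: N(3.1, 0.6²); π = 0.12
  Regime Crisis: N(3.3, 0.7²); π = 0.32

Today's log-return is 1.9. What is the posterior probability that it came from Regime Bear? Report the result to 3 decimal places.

The responsibility of component k is π_k f_k(x) divided by Σ_j π_j f_j(x).
Evaluate each component's likelihood at the observed value:
  p_Bull = (1/(0.9·√(2π)))·exp(−(1.9−-2.3)²/(2·0.9²)) = 0.443269·exp(-10.88889) = 8.27338e-06
  p_Neutral = (1/(0.3·√(2π)))·exp(−(1.9−0.0)²/(2·0.3²)) = 1.329808·exp(-20.05556) = 2.59282e-09
  p_Bear = (1/(0.6·√(2π)))·exp(−(1.9−3.1)²/(2·0.6²)) = 0.664904·exp(-2.00000) = 0.0899849
  p_Crisis = (1/(0.7·√(2π)))·exp(−(1.9−3.3)²/(2·0.7²)) = 0.569918·exp(-2.00000) = 0.07713
Unnormalised posteriors:
  π_Bull·p_Bull = 0.29 × 8.27338e-06 = 2.39928e-06
  π_Neutral·p_Neutral = 0.27 × 2.59282e-09 = 7.0006e-10
  π_Bear·p_Bear = 0.12 × 0.0899849 = 0.0107982
  π_Crisis·p_Crisis = 0.32 × 0.07713 = 0.0246816
Marginal: 2.39928e-06 + 7.0006e-10 + 0.0107982 + 0.0246816 = 0.0354822
P(Regime Bear | x) ≈ 0.304

0.304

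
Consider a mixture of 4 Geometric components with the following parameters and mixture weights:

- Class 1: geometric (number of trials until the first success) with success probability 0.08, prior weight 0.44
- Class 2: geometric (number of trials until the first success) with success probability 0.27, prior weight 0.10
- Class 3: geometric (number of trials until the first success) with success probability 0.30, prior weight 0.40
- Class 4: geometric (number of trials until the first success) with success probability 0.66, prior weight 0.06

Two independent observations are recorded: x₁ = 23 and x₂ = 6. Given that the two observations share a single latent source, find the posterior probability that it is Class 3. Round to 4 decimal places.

0.0079

By Bayes' theorem, P(k | x) = π_k f_k(x) / Σ_j π_j f_j(x).
Since both observations come from the same component, the likelihood for component k is f_k(x₁)·f_k(x₂).
  L_1 = [0.08·(1−0.08)^22 = 0.08·0.15971 = 0.0127768] × [0.0527265] = 0.000673676
  L_2 = [0.27·(1−0.27)^22 = 0.27·0.000984244 = 0.000265746] × [0.0559729] = 1.48746e-05
  L_3 = [0.30·(1−0.30)^22 = 0.30·0.000390982 = 0.000117295] × [0.050421] = 5.91411e-06
  L_4 = [0.66·(1−0.66)^22 = 0.66·4.92647e-11 = 3.25147e-11] × [0.00299874] = 9.75031e-14
Weight by the priors:
  π_1·L_1 = 0.44 × 0.000673676 = 0.000296418
  π_2·L_2 = 0.10 × 1.48746e-05 = 1.48746e-06
  π_3·L_3 = 0.40 × 5.91411e-06 = 2.36565e-06
  π_4·L_4 = 0.06 × 9.75031e-14 = 5.85019e-15
Sum: 0.000296418 + 1.48746e-06 + 2.36565e-06 + 5.85019e-15 = 0.000300271
Responsibility of Class 3: 2.36565e-06 / 0.000300271 ≈ 0.0079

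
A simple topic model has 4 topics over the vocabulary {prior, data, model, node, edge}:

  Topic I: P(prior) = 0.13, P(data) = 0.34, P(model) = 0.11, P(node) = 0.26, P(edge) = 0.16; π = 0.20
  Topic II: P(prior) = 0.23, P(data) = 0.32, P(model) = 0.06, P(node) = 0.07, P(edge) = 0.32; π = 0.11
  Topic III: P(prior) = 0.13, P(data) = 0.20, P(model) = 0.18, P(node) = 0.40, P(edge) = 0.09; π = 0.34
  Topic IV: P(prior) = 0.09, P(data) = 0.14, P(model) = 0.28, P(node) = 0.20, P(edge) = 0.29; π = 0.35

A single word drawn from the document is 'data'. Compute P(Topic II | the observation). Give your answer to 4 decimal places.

0.1599

Apply Bayes' rule: the posterior for each component is proportional to its prior times its likelihood at x.
Evaluate each component's likelihood at the observed value:
  p_I = P(data | comp) = 0.34
  p_II = P(data | comp) = 0.32
  p_III = P(data | comp) = 0.20
  p_IV = P(data | comp) = 0.14
Prior × likelihood for each component:
  π_I·p_I = 0.20 × 0.34 = 0.068
  π_II·p_II = 0.11 × 0.32 = 0.0352
  π_III·p_III = 0.34 × 0.2 = 0.068
  π_IV·p_IV = 0.35 × 0.14 = 0.049
Evidence: 0.068 + 0.0352 + 0.068 + 0.049 = 0.2202
Responsibility of Topic II: 0.0352 / 0.2202 ≈ 0.1599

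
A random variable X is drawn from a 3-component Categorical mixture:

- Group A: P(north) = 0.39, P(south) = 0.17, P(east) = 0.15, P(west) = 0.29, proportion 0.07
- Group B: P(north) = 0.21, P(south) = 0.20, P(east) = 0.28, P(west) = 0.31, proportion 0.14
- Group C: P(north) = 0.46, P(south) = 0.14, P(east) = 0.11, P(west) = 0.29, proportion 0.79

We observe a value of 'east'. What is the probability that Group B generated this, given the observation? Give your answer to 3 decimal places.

Posterior ∝ prior × likelihood, so P(k | x) ∝ π_k f_k(x); normalise over all components.
Categorical probabilities:
  L_A = P(east | comp) = 0.15
  L_B = P(east | comp) = 0.28
  L_C = P(east | comp) = 0.11
Weight by the priors:
  π_A·L_A = 0.07 × 0.15 = 0.0105
  π_B·L_B = 0.14 × 0.28 = 0.0392
  π_C·L_C = 0.79 × 0.11 = 0.0869
Sum: 0.0105 + 0.0392 + 0.0869 = 0.1366
P(Group B | data) = 0.0392 / 0.1366 ≈ 0.287

0.287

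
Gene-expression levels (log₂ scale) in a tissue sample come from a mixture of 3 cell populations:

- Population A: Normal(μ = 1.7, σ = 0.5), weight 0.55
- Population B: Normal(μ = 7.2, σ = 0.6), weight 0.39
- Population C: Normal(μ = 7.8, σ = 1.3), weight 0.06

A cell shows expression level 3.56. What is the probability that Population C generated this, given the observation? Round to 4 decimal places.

0.1721

Posterior ∝ prior × likelihood, so P(k | x) ∝ w_k f_k(x); normalise over all components.
Evaluate each component's likelihood at the observed value:
  L_A = (1/(0.5·√(2π)))·exp(−(3.56−1.7)²/(2·0.5²)) = 0.797885·exp(-6.91920) = 0.000788805
  L_B = (1/(0.6·√(2π)))·exp(−(3.56−7.2)²/(2·0.6²)) = 0.664904·exp(-18.40222) = 6.77291e-09
  L_C = (1/(1.3·√(2π)))·exp(−(3.56−7.8)²/(2·1.3²)) = 0.306879·exp(-5.31882) = 0.00150326
Prior × likelihood for each component:
  w_A·L_A = 0.55 × 0.000788805 = 0.000433843
  w_B·L_B = 0.39 × 6.77291e-09 = 2.64143e-09
  w_C·L_C = 0.06 × 0.00150326 = 9.01956e-05
Normaliser: 0.000433843 + 2.64143e-09 + 9.01956e-05 = 0.000524041
So the posterior for Population C is 9.01956e-05 / 0.000524041 ≈ 0.1721.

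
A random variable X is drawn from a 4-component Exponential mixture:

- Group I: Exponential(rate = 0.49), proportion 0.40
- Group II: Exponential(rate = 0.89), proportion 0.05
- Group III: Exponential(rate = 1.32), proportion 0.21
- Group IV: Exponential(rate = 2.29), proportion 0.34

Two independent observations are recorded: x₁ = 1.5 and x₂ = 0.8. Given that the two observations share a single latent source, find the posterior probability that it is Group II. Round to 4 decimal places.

0.0812

Posterior ∝ prior × likelihood, so P(k | x) ∝ P(Z=k) f_k(x); normalise over all components.
Since both observations come from the same component, the likelihood for component k is f_k(x₁)·f_k(x₂).
  f_I = [0.49·e^(−0.49·1.5) = 0.49·e^(−0.7350) = 0.234958] × [0.331095] = 0.0777933
  f_II = [0.89·e^(−0.89·1.5) = 0.89·e^(−1.3350) = 0.234211] × [0.436689] = 0.102277
  f_III = [1.32·e^(−1.32·1.5) = 1.32·e^(−1.9800) = 0.182251] × [0.459155] = 0.0836816
  f_IV = [2.29·e^(−2.29·1.5) = 2.29·e^(−3.4350) = 0.0737962] × [0.366613] = 0.0270547
Multiply by the mixture weights:
  P(Z=I)·f_I = 0.40 × 0.0777933 = 0.0311173
  P(Z=II)·f_II = 0.05 × 0.102277 = 0.00511386
  P(Z=III)·f_III = 0.21 × 0.0836816 = 0.0175731
  P(Z=IV)·f_IV = 0.34 × 0.0270547 = 0.00919858
Evidence: 0.0311173 + 0.00511386 + 0.0175731 + 0.00919858 = 0.0630029
Responsibility of Group II: 0.00511386 / 0.0630029 ≈ 0.0812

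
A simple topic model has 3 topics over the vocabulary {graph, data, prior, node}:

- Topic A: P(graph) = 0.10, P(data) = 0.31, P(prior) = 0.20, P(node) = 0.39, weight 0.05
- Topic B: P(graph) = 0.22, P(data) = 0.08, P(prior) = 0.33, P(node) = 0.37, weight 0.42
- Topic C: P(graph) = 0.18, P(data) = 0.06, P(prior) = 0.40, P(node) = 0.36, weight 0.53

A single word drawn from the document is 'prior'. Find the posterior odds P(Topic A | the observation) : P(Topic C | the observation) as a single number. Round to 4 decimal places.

0.0472

Only the two components matter; the odds are (w_i f_i(x)) / (w_j f_j(x)).
Component likelihoods at x = 'prior':
  f_A = P(prior | comp) = 0.20
  f_B = P(prior | comp) = 0.33
  f_C = P(prior | comp) = 0.40
Odds = (0.05/0.53) × (0.2/0.4) = 0.0943396 × 0.5 ≈ 0.0472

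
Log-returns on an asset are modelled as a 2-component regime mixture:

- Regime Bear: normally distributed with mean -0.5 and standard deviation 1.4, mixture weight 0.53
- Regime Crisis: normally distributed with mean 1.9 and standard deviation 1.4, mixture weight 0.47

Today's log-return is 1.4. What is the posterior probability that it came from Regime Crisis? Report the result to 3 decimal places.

0.676

Posterior ∝ prior × likelihood, so P(k | x) ∝ w_k f_k(x); normalise over all components.
Component likelihoods at x = 1.4:
  f_Bear = 0.113457
  f_Crisis = 0.267353
Multiply by the mixture weights:
  w_Bear·f_Bear = 0.53 × 0.113457 = 0.0601323
  w_Crisis·f_Crisis = 0.47 × 0.267353 = 0.125656
Evidence: 0.0601323 + 0.125656 = 0.185788
P(Regime Crisis | data) ≈ 0.676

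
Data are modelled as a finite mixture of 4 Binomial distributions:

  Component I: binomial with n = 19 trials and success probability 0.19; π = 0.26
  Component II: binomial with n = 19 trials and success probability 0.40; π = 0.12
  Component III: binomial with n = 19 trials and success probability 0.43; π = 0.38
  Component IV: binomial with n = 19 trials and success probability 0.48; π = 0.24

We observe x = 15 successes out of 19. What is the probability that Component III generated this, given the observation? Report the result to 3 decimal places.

0.293

Apply Bayes' rule: the posterior for each component is proportional to its prior times its likelihood at x.
Component likelihoods at x = 15 successes out of 19:
  L_I = 2.53296e-08
  L_II = 0.000539372
  L_III = 0.0012999
  L_IV = 0.0046883
Multiply by the mixture weights:
  π_I·L_I = 0.26 × 2.53296e-08 = 6.58569e-09
  π_II·L_II = 0.12 × 0.000539372 = 6.47247e-05
  π_III·L_III = 0.38 × 0.0012999 = 0.000493962
  π_IV·L_IV = 0.24 × 0.0046883 = 0.00112519
Denominator: 6.58569e-09 + 6.47247e-05 + 0.000493962 + 0.00112519 = 0.00168389
So the posterior for Component III is 0.000493962 / 0.00168389 ≈ 0.293.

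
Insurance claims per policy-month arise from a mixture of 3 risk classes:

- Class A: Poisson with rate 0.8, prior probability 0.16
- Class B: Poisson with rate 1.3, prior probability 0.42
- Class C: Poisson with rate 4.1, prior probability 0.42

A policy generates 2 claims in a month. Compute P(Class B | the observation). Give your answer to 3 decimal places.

The responsibility of component k is π_k f_k(x) divided by Σ_j π_j f_j(x).
Component likelihoods at x = 2 claims:
  L_A = 0.143785
  L_B = 0.230289
  L_C = 0.139293
Multiply by the mixture weights:
  π_A·L_A = 0.16 × 0.143785 = 0.0230056
  π_B·L_B = 0.42 × 0.230289 = 0.0967215
  π_C·L_C = 0.42 × 0.139293 = 0.0585032
Marginal: 0.0230056 + 0.0967215 + 0.0585032 = 0.17823
P(Class B | 2 claims) = 0.0967215 / 0.17823 ≈ 0.543

0.543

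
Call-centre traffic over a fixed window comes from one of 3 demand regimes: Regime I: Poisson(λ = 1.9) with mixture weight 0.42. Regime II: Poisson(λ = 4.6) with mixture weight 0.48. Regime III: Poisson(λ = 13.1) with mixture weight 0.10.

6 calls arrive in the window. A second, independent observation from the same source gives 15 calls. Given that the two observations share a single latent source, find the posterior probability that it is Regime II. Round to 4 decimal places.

The responsibility of component k is P(Z=k) f_k(x) divided by Σ_j P(Z=j) f_j(x).
Since both observations come from the same component, the likelihood for component k is f_k(x₁)·f_k(x₂).
  f_I = [0.00977304] × [1.73638e-09] = 1.69697e-11
  f_II = [0.13227] × [6.71604e-05] = 8.88328e-06
  f_III = [0.0143561] × [0.0898074] = 0.00128929
Multiply by the mixture weights:
  P(Z=I)·f_I = 0.42 × 1.69697e-11 = 7.12728e-12
  P(Z=II)·f_II = 0.48 × 8.88328e-06 = 4.26397e-06
  P(Z=III)·f_III = 0.10 × 0.00128929 = 0.000128929
Evidence: 7.12728e-12 + 4.26397e-06 + 0.000128929 = 0.000133193
P(Regime II | data) ≈ 0.0320

0.0320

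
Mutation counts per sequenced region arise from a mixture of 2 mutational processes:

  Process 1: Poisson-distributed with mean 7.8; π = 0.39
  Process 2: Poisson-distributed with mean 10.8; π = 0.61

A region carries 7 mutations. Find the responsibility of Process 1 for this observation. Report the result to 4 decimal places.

0.5683

The responsibility of component k is w_k f_k(x) divided by Σ_j w_j f_j(x).
Poisson probabilities:
  f_1 = e^(−7.8)·7.8^7/7! = 0.142802
  f_2 = e^(−10.8)·10.8^7/7! = 0.0693674
Prior × likelihood for each component:
  w_1·f_1 = 0.39 × 0.142802 = 0.0556928
  w_2·f_2 = 0.61 × 0.0693674 = 0.0423141
Marginal: 0.0556928 + 0.0423141 = 0.0980069
P(Process 1 | 7 mutations) ≈ 0.5683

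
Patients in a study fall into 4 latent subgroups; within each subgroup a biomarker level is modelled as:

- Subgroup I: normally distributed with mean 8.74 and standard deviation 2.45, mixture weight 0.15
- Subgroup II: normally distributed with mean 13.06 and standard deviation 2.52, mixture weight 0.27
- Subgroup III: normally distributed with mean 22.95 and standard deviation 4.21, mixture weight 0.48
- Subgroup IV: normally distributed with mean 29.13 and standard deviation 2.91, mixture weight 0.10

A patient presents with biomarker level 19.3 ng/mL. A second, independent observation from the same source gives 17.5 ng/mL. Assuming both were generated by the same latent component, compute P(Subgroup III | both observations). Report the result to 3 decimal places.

0.950

Apply Bayes' rule: the posterior for each component is proportional to its prior times its likelihood at x.
Since both observations come from the same component, the likelihood for component k is f_k(x₁)·f_k(x₂).
  p_I = [(1/(2.45·√(2π)))·exp(−(19.3−8.74)²/(2·2.45²)) = 0.162834·exp(-9.28893) = 1.50527e-05] × [0.000272693] = 4.10476e-09
  p_II = [(1/(2.52·√(2π)))·exp(−(19.3−13.06)²/(2·2.52²)) = 0.158310·exp(-3.06576) = 0.00738018] × [0.0335288] = 0.000247448
  p_III = [(1/(4.21·√(2π)))·exp(−(19.3−22.95)²/(2·4.21²)) = 0.094761·exp(-0.37583) = 0.0650739] × [0.0409946] = 0.00266768
  p_IV = [(1/(2.91·√(2π)))·exp(−(19.3−29.13)²/(2·2.91²)) = 0.137094·exp(-5.70547) = 0.00045621] × [4.6626e-05] = 2.12713e-08
Prior × likelihood for each component:
  w_I·p_I = 0.15 × 4.10476e-09 = 6.15714e-10
  w_II·p_II = 0.27 × 0.000247448 = 6.68111e-05
  w_III·p_III = 0.48 × 0.00266768 = 0.00128049
  w_IV·p_IV = 0.10 × 2.12713e-08 = 2.12713e-09
Sum: 6.15714e-10 + 6.68111e-05 + 0.00128049 + 2.12713e-09 = 0.0013473
So the posterior for Subgroup III is 0.00128049 / 0.0013473 ≈ 0.950.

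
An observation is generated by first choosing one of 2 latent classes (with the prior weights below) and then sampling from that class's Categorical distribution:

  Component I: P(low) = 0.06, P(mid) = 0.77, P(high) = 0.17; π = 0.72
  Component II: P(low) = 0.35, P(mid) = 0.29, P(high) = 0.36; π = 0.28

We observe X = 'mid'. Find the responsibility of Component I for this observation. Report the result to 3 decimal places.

Posterior ∝ prior × likelihood, so P(k | x) ∝ π_k f_k(x); normalise over all components.
Component likelihoods at x = 'mid':
  L_I = 0.77
  L_II = 0.29
Prior × likelihood for each component:
  π_I·L_I = 0.72 × 0.77 = 0.5544
  π_II·L_II = 0.28 × 0.29 = 0.0812
Marginal: 0.5544 + 0.0812 = 0.6356
P(Component I | 'mid') ≈ 0.872

0.872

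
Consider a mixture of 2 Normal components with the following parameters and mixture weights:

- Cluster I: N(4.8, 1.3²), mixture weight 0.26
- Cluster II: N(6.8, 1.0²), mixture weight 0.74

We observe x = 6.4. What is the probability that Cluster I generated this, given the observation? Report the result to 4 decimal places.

P(component k | x) = π_k·f_k(x) / marginal(x), where marginal(x) = Σ_j π_j·f_j(x).
Normal densities:
  L_I = (1/(1.3·√(2π)))·exp(−(6.4−4.8)²/(2·1.3²)) = 0.306879·exp(-0.75740) = 0.143891
  L_II = (1/(1.0·√(2π)))·exp(−(6.4−6.8)²/(2·1.0²)) = 0.398942·exp(-0.08000) = 0.36827
Prior × likelihood for each component:
  π_I·L_I = 0.26 × 0.143891 = 0.0374117
  π_II·L_II = 0.74 × 0.36827 = 0.27252
Denominator: 0.0374117 + 0.27252 = 0.309932
P(Cluster I | the observation) ≈ 0.1207

0.1207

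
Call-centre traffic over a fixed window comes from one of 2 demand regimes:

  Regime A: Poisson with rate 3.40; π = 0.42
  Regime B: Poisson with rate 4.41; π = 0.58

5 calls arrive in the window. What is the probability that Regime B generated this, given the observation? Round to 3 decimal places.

The responsibility of component k is P(Z=k) f_k(x) divided by Σ_j P(Z=j) f_j(x).
Evaluate each component's likelihood at the observed value:
  f_A = 0.126361
  f_B = 0.168956
Prior × likelihood for each component:
  P(Z=A)·f_A = 0.42 × 0.126361 = 0.0530715
  P(Z=B)·f_B = 0.58 × 0.168956 = 0.0979943
Marginal: 0.0530715 + 0.0979943 = 0.151066
Responsibility of Regime B: 0.0979943 / 0.151066 ≈ 0.649

0.649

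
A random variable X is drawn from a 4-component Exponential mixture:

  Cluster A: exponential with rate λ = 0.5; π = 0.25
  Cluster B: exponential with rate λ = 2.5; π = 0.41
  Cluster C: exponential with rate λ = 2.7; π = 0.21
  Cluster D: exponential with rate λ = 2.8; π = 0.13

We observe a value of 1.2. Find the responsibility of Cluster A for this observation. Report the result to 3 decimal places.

0.444

P(component k | x) = w_k·f_k(x) / marginal(x), where marginal(x) = Σ_j w_j·f_j(x).
Exponential densities:
  p_A = 0.5·e^(−0.5·1.2) = 0.5·e^(−0.6000) = 0.274406
  p_B = 2.5·e^(−2.5·1.2) = 2.5·e^(−3.0000) = 0.124468
  p_C = 2.7·e^(−2.7·1.2) = 2.7·e^(−3.2400) = 0.105743
  p_D = 2.8·e^(−2.8·1.2) = 2.8·e^(−3.3600) = 0.0972587
Prior × likelihood for each component:
  w_A·p_A = 0.25 × 0.274406 = 0.0686015
  w_B·p_B = 0.41 × 0.124468 = 0.0510317
  w_C·p_C = 0.21 × 0.105743 = 0.0222059
  w_D·p_D = 0.13 × 0.0972587 = 0.0126436
Denominator: 0.0686015 + 0.0510317 + 0.0222059 + 0.0126436 = 0.154483
P(Cluster A | the observation) ≈ 0.444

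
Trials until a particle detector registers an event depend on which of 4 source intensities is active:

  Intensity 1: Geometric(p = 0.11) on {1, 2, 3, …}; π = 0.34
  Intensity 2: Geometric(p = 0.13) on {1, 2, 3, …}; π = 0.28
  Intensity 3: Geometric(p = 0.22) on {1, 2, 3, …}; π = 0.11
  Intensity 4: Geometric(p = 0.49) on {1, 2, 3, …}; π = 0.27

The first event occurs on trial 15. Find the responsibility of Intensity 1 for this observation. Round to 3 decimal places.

0.552

By Bayes' theorem, P(k | x) = π_k f_k(x) / Σ_j π_j f_j(x).
Geometric probabilities:
  f_1 = 0.11·(1−0.11)^14 = 0.11·0.195641 = 0.0215205
  f_2 = 0.13·(1−0.13)^14 = 0.13·0.142321 = 0.0185018
  f_3 = 0.22·(1−0.22)^14 = 0.22·0.0308549 = 0.00678808
  f_4 = 0.49·(1−0.49)^14 = 0.49·8.05346e-05 = 3.9462e-05
Multiply by the mixture weights:
  π_1·f_1 = 0.34 × 0.0215205 = 0.00731698
  π_2·f_2 = 0.28 × 0.0185018 = 0.00518049
  π_3·f_3 = 0.11 × 0.00678808 = 0.000746689
  π_4·f_4 = 0.27 × 3.9462e-05 = 1.06547e-05
Evidence: 0.00731698 + 0.00518049 + 0.000746689 + 1.06547e-05 = 0.0132548
P(Intensity 1 | 15) ≈ 0.552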